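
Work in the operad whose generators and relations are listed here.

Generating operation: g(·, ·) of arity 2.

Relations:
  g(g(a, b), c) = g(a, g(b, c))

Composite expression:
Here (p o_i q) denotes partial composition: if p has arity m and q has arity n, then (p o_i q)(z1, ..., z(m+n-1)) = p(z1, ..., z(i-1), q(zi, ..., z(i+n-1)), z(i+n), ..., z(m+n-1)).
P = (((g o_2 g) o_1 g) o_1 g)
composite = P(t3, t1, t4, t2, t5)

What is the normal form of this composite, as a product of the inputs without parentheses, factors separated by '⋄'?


t3 ⋄ t1 ⋄ t4 ⋄ t2 ⋄ t5


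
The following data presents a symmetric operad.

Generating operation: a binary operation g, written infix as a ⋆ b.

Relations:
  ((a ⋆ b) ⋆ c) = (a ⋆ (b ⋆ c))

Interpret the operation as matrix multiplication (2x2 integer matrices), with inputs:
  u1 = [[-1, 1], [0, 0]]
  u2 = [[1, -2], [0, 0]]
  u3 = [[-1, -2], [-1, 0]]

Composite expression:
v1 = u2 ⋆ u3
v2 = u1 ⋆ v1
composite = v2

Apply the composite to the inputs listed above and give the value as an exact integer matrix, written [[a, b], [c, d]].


[[-1, 2], [0, 0]]

(u2 ⋆ u3) = [[1, -2], [0, 0]]
(u1 ⋆ (u2 ⋆ u3)) = [[-1, 2], [0, 0]]


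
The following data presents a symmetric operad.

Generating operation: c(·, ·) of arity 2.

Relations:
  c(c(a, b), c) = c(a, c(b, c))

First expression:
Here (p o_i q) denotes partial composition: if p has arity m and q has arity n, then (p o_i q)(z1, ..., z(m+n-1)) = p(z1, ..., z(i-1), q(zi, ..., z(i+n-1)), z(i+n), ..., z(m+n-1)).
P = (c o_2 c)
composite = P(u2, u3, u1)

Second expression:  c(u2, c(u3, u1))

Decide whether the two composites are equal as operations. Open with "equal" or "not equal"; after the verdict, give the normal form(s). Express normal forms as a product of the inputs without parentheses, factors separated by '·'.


equal: each reduces to u2 · u3 · u1

The first expression, normalized: u2 · u3 · u1
The second expression, normalized: u2 · u3 · u1
The normal forms match — equal.


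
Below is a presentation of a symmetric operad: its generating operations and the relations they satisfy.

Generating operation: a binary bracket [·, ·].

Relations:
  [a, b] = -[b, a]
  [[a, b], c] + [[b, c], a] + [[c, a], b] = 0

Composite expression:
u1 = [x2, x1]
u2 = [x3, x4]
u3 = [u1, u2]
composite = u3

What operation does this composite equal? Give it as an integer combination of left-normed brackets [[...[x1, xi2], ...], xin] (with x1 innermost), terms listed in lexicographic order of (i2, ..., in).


-[[[x1, x2], x3], x4] + [[[x1, x2], x4], x3]

Expand each bracket as ab - ba; the x1-initial words give the coefficients.
Composite bracket: [[x2, x1], [x3, x4]]
Full expansion: 8 signed words from ab - ba (2^3 = 8).
The x1-initial words carry the normal form:
  the word x1x2x3x4 carries sign -1 and contributes -[[[x1, x2], x3], x4]
  the word x1x2x4x3 carries sign +1 and contributes +[[[x1, x2], x4], x3]


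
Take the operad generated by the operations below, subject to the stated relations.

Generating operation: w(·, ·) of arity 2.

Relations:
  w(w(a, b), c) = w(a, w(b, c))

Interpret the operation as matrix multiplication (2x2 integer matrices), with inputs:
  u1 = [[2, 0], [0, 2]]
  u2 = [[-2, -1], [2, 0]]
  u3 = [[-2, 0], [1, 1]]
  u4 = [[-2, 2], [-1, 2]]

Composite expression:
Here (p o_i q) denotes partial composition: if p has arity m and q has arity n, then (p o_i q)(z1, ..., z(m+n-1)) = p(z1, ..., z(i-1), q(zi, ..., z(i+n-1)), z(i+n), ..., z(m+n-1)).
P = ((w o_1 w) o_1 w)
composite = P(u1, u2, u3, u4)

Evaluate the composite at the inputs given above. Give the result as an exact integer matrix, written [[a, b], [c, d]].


w(u1, u2) = [[-4, -2], [4, 0]]
w(w(u1, u2), u3) = [[6, -2], [-8, 0]]
w(w(w(u1, u2), u3), u4) = [[-10, 8], [16, -16]]

[[-10, 8], [16, -16]]


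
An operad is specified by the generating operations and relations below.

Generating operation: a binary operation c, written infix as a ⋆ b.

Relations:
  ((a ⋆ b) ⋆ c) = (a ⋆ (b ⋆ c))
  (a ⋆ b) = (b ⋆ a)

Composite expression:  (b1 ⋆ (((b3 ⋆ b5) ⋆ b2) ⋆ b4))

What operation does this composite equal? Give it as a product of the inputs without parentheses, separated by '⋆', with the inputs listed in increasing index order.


b1 ⋆ b2 ⋆ b3 ⋆ b4 ⋆ b5

Any arrangement under c is one operation, so sort the b-inputs.
(b3 ⋆ b5) unparenthesizes to b3 ⋆ b5
((b3 ⋆ b5) ⋆ b2) unparenthesizes to b3 ⋆ b5 ⋆ b2
(((b3 ⋆ b5) ⋆ b2) ⋆ b4) unparenthesizes to b3 ⋆ b5 ⋆ b2 ⋆ b4
(b1 ⋆ (((b3 ⋆ b5) ⋆ b2) ⋆ b4)) unparenthesizes to b1 ⋆ b3 ⋆ b5 ⋆ b2 ⋆ b4
sorting the factors by input index: b1 ⋆ b2 ⋆ b3 ⋆ b4 ⋆ b5


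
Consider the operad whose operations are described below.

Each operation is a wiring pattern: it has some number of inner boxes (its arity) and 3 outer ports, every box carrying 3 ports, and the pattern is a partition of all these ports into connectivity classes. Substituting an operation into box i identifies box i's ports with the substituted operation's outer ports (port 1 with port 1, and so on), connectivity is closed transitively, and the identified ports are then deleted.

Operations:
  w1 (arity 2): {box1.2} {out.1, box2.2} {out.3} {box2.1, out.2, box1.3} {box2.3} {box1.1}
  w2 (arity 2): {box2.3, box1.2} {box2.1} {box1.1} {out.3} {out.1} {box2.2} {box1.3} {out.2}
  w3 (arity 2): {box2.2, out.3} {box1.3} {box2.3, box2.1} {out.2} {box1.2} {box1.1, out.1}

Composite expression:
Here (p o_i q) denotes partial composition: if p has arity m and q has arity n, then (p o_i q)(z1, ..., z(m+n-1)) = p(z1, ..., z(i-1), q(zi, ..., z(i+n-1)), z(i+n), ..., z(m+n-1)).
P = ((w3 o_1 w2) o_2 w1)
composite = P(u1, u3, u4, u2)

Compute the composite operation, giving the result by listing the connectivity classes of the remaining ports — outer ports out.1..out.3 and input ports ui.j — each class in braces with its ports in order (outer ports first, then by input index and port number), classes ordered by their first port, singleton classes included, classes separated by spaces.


{out.1} {out.2} {out.3, u2.2} {u1.1} {u1.2} {u1.3} {u2.1, u2.3} {u3.1} {u3.2} {u3.3, u4.1} {u4.2} {u4.3}


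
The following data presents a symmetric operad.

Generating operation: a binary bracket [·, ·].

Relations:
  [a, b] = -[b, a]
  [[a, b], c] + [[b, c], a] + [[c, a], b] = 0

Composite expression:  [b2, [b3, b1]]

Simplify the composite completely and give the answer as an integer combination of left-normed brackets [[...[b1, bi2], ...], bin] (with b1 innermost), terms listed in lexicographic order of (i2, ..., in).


Left-normed coefficients sit on the b1-initial expansion words.
Composite bracket: [b2, [b3, b1]]
Under [a, b] = ab - ba we get 4 signed associative words (2^2 = 4).
Only words starting with b1 matter:
  sign of b1b3b2 is +1, so it contributes +[[b1, b3], b2]

[[b1, b3], b2]


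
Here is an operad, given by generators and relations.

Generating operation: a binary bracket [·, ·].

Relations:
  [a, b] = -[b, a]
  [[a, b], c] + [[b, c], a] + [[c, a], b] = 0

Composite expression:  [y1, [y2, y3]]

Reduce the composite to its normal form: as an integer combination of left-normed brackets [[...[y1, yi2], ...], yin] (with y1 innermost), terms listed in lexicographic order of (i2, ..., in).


[[y1, y2], y3] - [[y1, y3], y2]

In the tensor algebra, words opening y1 carry the y1-anchored form.
Composite bracket: [y1, [y2, y3]]
Each bracket splits as ab - ba, giving 4 signed words (2^2 = 4).
Words beginning with y1 determine it all:
  from y1y2y3, sign +1: term +[[y1, y2], y3]
  from y1y3y2, sign -1: term -[[y1, y3], y2]


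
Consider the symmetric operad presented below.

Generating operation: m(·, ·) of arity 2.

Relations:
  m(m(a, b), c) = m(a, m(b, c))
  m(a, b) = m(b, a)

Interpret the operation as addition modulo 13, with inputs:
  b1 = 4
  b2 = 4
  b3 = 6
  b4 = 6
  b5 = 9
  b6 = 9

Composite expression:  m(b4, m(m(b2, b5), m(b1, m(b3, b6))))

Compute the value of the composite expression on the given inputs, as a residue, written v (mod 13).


12 (mod 13)

m(b2, b5) = 0
m(b3, b6) = 2
m(b1, m(b3, b6)) = 6
m(m(b2, b5), m(b1, m(b3, b6))) = 6
m(b4, m(m(b2, b5), m(b1, m(b3, b6)))) = 12


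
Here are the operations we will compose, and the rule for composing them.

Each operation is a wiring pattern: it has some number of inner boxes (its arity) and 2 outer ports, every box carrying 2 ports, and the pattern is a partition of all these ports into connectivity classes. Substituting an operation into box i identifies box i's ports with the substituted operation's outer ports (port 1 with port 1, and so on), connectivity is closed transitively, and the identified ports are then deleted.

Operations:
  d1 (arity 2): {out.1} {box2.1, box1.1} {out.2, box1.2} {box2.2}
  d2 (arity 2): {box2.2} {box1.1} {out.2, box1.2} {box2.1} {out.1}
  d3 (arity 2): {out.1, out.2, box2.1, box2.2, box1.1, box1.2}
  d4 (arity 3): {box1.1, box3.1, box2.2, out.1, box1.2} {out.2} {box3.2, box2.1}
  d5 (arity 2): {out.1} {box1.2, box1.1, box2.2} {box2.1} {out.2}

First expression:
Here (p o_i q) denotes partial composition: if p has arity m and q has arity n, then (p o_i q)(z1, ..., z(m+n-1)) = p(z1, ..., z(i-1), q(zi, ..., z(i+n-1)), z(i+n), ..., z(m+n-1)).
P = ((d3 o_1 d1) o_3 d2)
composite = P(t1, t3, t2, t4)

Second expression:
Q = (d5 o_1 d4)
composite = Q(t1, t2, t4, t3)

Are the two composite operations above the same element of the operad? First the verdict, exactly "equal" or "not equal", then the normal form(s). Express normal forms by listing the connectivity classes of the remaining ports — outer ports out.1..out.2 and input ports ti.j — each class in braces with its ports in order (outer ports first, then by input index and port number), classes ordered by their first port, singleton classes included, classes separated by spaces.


not equal — first {out.1, out.2, t1.2, t2.2} {t1.1, t3.1} {t2.1} {t3.2} {t4.1} {t4.2}, second {out.1} {out.2} {t1.1, t1.2, t2.2, t3.2, t4.1} {t2.1, t4.2} {t3.1}


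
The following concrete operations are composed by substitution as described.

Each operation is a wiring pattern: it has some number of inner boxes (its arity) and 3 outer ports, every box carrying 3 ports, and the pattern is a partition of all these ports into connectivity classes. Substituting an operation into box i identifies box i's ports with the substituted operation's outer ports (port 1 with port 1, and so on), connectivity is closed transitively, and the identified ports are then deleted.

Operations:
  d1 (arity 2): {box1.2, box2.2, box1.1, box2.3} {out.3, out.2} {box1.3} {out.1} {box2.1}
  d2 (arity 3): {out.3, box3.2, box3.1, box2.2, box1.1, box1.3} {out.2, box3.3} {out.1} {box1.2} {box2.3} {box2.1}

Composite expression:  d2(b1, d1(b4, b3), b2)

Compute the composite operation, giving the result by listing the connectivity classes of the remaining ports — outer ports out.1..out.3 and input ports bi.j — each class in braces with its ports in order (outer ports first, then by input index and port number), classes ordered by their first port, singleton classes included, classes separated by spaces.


{out.1} {out.2, b2.3} {out.3, b1.1, b1.3, b2.1, b2.2} {b1.2} {b3.1} {b3.2, b3.3, b4.1, b4.2} {b4.3}

Connectivity passes through glued d2-boundaries; trace each wire chain.
stage d1: inputs (b4, b3), connectivity {out.1} {out.2, out.3} {b3.1} {b3.2, b3.3, b4.1, b4.2} {b4.3}, out.j its boundary
stage d2: inputs (b1, b4, b3, b2), connectivity {out.1} {out.2, b2.3} {out.3, b1.1, b1.3, b2.1, b2.2} {b1.2} {b3.1} {b3.2, b3.3, b4.1, b4.2} {b4.3}, out.j its boundary


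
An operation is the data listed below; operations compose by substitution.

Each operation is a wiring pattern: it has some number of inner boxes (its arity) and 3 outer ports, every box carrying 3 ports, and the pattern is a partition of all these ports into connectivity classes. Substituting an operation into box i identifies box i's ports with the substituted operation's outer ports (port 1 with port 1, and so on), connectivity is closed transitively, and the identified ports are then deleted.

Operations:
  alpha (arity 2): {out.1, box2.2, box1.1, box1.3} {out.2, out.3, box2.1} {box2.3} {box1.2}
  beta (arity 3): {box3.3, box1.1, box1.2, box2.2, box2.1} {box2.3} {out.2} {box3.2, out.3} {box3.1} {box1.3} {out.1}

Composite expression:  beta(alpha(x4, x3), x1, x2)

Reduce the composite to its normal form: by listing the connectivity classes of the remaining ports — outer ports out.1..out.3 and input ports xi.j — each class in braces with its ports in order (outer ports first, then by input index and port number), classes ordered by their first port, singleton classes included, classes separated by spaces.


{out.1} {out.2} {out.3, x2.2} {x1.1, x1.2, x2.3, x3.1, x3.2, x4.1, x4.3} {x1.3} {x2.1} {x3.3} {x4.2}

Connectivity passes through glued beta-boundaries; trace each wire chain.
alpha over (x4, x3) gives {out.1, x3.2, x4.1, x4.3} {out.2, out.3, x3.1} {x3.3} {x4.2}, out.j being that stage's outer ports
beta over (x4, x3, x1, x2) gives {out.1} {out.2} {out.3, x2.2} {x1.1, x1.2, x2.3, x3.1, x3.2, x4.1, x4.3} {x1.3} {x2.1} {x3.3} {x4.2}, out.j being that stage's outer ports


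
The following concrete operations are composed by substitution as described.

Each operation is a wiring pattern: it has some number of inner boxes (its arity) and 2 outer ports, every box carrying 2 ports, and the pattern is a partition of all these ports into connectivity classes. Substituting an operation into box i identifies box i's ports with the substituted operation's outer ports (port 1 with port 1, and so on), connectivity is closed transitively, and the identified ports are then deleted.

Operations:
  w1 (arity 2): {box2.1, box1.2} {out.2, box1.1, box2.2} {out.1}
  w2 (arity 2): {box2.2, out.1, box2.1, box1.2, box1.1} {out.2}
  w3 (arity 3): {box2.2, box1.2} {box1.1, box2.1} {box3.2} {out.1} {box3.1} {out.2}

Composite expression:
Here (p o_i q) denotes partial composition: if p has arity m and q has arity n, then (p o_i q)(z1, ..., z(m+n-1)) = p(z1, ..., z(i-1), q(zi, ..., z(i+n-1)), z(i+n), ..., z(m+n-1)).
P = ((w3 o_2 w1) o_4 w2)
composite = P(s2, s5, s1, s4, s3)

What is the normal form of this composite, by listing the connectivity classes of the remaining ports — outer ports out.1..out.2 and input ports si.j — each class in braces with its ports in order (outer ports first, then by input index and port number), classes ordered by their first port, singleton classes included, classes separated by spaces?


{out.1} {out.2} {s1.1, s5.2} {s1.2, s2.2, s5.1} {s2.1} {s3.1, s3.2, s4.1, s4.2}

Substituting into w3 glues patterns; closure does the rest.
the subtree at w1 composes to {out.1} {out.2, s1.2, s5.1} {s1.1, s5.2} on (s5, s1); out.j = own outer ports
the subtree at w2 composes to {out.1, s3.1, s3.2, s4.1, s4.2} {out.2} on (s4, s3); out.j = own outer ports
the subtree at w3 composes to {out.1} {out.2} {s1.1, s5.2} {s1.2, s2.2, s5.1} {s2.1} {s3.1, s3.2, s4.1, s4.2} on (s2, s5, s1, s4, s3); out.j = own outer ports


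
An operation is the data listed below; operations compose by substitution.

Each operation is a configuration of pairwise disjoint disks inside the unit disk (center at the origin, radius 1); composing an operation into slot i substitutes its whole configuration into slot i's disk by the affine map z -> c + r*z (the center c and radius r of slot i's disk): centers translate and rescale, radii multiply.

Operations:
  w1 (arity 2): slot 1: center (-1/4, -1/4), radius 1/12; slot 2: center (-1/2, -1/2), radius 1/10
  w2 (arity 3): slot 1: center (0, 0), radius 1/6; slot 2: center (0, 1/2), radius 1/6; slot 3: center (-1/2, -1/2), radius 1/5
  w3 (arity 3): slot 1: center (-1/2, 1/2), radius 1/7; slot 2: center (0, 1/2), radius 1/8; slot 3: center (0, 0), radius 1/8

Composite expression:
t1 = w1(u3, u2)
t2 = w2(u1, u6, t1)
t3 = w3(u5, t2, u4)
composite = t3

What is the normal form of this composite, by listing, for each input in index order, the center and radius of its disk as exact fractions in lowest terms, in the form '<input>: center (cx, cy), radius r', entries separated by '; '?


u1: center (0, 1/2), radius 1/48; u2: center (-3/40, 17/40), radius 1/400; u3: center (-11/160, 69/160), radius 1/480; u4: center (0, 0), radius 1/8; u5: center (-1/2, 1/2), radius 1/7; u6: center (0, 9/16), radius 1/48

Follow each u-input down from w3: c' goes to c + r*c', radius to r*r'.
u5 passes through 1 substitution, ending at center (-1/2, 1/2), radius 1/7
u1 passes through 2 substitutions, ending at center (0, 1/2), radius 1/48
u6 passes through 2 substitutions, ending at center (0, 9/16), radius 1/48
u3 passes through 3 substitutions, ending at center (-11/160, 69/160), radius 1/480
u2 passes through 3 substitutions, ending at center (-3/40, 17/40), radius 1/400
u4 passes through 1 substitution, ending at center (0, 0), radius 1/8


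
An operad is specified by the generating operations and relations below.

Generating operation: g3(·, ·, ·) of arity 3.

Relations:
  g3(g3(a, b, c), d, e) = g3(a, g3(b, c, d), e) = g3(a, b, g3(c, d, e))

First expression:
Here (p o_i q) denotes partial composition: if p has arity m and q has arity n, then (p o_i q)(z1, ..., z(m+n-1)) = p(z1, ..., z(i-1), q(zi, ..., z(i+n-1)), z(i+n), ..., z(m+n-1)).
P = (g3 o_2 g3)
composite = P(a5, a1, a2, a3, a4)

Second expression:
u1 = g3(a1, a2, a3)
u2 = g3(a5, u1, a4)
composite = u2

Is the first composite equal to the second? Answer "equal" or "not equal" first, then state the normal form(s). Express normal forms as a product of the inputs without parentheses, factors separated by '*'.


equal: each reduces to a5 * a1 * a2 * a3 * a4

The first composite normalizes to a5 * a1 * a2 * a3 * a4
The second composite normalizes to a5 * a1 * a2 * a3 * a4
The forms coincide; equal.


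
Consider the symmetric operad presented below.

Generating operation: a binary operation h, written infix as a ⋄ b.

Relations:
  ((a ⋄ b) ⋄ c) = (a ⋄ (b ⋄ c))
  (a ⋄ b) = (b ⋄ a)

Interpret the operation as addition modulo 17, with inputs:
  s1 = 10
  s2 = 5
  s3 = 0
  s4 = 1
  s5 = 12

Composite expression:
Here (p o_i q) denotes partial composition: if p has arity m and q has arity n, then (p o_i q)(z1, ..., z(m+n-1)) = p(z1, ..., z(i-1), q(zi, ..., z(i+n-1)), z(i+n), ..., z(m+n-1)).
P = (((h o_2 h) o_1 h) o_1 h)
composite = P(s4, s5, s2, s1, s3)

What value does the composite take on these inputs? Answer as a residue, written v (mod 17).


11 (mod 17)

(s4 ⋄ s5) = 13
((s4 ⋄ s5) ⋄ s2) = 1
(s1 ⋄ s3) = 10
(((s4 ⋄ s5) ⋄ s2) ⋄ (s1 ⋄ s3)) = 11


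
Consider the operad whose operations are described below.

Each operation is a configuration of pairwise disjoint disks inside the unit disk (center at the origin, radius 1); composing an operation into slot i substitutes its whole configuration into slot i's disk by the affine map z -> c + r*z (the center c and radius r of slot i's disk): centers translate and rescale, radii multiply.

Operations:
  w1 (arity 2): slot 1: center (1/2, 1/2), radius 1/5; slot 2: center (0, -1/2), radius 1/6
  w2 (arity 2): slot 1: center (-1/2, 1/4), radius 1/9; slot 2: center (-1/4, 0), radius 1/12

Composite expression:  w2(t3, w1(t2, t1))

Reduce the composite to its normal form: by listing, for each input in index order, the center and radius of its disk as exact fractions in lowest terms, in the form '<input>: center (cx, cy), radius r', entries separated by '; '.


Affine substitution under w2: radii multiply and t-centers shift.
t3: after 1 affine step, its disk has center (-1/2, 1/4), radius 1/9
t2: after 2 affine steps, its disk has center (-5/24, 1/24), radius 1/60
t1: after 2 affine steps, its disk has center (-1/4, -1/24), radius 1/72

t1: center (-1/4, -1/24), radius 1/72; t2: center (-5/24, 1/24), radius 1/60; t3: center (-1/2, 1/4), radius 1/9


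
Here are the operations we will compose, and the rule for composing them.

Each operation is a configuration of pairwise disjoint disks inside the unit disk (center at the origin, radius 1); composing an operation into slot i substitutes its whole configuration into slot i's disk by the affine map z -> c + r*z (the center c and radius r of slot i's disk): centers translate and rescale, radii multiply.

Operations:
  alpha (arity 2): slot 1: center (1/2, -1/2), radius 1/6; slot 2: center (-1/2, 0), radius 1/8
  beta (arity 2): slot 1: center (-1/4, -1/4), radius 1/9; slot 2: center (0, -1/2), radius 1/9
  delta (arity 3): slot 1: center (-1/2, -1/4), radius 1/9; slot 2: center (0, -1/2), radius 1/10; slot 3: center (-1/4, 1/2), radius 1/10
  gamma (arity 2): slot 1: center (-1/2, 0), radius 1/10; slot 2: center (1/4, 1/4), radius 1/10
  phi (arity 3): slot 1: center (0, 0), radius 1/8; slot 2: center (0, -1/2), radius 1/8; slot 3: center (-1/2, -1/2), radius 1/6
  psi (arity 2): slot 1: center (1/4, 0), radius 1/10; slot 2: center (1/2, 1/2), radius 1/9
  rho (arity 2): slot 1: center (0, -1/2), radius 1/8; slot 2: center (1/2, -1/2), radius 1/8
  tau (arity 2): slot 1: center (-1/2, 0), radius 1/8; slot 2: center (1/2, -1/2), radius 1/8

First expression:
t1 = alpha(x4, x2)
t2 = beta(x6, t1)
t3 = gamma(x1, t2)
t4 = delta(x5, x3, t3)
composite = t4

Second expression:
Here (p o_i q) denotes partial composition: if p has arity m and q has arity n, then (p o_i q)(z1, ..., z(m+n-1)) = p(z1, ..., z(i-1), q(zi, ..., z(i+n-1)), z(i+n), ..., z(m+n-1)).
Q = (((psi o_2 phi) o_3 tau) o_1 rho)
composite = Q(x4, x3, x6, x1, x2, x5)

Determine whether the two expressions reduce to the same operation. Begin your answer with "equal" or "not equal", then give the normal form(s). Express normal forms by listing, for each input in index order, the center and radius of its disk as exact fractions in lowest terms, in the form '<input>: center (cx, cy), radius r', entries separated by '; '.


not equal: they reduce to x1: center (-3/10, 1/2), radius 1/100; x2: center (-203/900, 13/25), radius 1/7200; x3: center (0, -1/2), radius 1/10; x4: center (-101/450, 187/360), radius 1/5400; x5: center (-1/2, -1/4), radius 1/9; x6: center (-91/400, 209/400), radius 1/900 and x1: center (71/144, 4/9), radius 1/576; x2: center (73/144, 7/16), radius 1/576; x3: center (3/10, -1/20), radius 1/80; x4: center (1/4, -1/20), radius 1/80; x5: center (4/9, 4/9), radius 1/54; x6: center (1/2, 1/2), radius 1/72

The first composite normalizes to x1: center (-3/10, 1/2), radius 1/100; x2: center (-203/900, 13/25), radius 1/7200; x3: center (0, -1/2), radius 1/10; x4: center (-101/450, 187/360), radius 1/5400; x5: center (-1/2, -1/4), radius 1/9; x6: center (-91/400, 209/400), radius 1/900
The second composite normalizes to x1: center (71/144, 4/9), radius 1/576; x2: center (73/144, 7/16), radius 1/576; x3: center (3/10, -1/20), radius 1/80; x4: center (1/4, -1/20), radius 1/80; x5: center (4/9, 4/9), radius 1/54; x6: center (1/2, 1/2), radius 1/72
They disagree, so not equal.


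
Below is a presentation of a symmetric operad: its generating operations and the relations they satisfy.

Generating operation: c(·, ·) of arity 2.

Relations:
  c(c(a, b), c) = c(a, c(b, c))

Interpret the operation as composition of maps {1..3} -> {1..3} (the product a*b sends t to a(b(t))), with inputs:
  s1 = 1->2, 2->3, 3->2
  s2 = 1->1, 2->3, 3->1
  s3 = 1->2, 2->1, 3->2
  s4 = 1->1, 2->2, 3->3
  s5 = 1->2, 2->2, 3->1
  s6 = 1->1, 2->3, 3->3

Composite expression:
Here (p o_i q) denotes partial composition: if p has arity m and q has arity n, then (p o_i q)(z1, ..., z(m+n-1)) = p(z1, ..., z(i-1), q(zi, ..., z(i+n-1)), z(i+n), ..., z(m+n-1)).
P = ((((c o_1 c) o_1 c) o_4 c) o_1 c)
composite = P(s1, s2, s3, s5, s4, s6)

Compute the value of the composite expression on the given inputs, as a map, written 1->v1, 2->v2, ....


1->2, 2->2, 3->2

c(s1, s2) = 1->2, 2->2, 3->2
c(c(s1, s2), s3) = 1->2, 2->2, 3->2
c(c(c(s1, s2), s3), s5) = 1->2, 2->2, 3->2
c(s4, s6) = 1->1, 2->3, 3->3
c(c(c(c(s1, s2), s3), s5), c(s4, s6)) = 1->2, 2->2, 3->2


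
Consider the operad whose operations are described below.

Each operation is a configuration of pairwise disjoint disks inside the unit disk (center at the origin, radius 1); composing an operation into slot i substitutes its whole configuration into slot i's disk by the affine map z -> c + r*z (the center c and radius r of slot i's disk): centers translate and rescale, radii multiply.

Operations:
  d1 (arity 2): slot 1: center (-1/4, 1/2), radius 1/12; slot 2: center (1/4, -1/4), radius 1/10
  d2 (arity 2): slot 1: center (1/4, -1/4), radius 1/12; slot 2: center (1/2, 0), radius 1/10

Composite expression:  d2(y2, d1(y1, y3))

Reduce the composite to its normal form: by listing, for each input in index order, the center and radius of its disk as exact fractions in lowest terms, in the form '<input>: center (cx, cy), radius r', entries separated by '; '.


y1: center (19/40, 1/20), radius 1/120; y2: center (1/4, -1/4), radius 1/12; y3: center (21/40, -1/40), radius 1/100

Each y-disk chains the slot maps above it in d2; radii multiply.
y2: after 1 affine step, its disk has center (1/4, -1/4), radius 1/12
y1: after 2 affine steps, its disk has center (19/40, 1/20), radius 1/120
y3: after 2 affine steps, its disk has center (21/40, -1/40), radius 1/100


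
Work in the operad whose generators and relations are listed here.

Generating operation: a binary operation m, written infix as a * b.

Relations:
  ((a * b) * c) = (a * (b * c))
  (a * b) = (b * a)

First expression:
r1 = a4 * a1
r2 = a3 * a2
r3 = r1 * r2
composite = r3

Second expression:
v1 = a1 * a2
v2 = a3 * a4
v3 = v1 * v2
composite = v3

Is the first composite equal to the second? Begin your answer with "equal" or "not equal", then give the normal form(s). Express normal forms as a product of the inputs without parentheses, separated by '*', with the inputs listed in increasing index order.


equal — both sides give a1 * a2 * a3 * a4


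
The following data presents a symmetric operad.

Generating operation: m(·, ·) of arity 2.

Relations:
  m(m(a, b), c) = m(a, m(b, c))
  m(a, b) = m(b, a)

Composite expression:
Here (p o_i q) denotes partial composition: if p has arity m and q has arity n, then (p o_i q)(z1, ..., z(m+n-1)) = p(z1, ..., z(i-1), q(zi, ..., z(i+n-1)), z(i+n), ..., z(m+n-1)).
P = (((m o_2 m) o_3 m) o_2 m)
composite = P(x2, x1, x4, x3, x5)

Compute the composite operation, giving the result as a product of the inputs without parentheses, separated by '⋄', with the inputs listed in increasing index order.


Any arrangement under m is one operation, so sort the x-inputs.
m(x1, x4) flattens to x1 ⋄ x4
m(x3, x5) flattens to x3 ⋄ x5
m(m(x1, x4), m(x3, x5)) flattens to x1 ⋄ x4 ⋄ x3 ⋄ x5
m(x2, m(m(x1, x4), m(x3, x5))) flattens to x2 ⋄ x1 ⋄ x4 ⋄ x3 ⋄ x5
commutativity sorts the factors: x1 ⋄ x2 ⋄ x3 ⋄ x4 ⋄ x5

x1 ⋄ x2 ⋄ x3 ⋄ x4 ⋄ x5


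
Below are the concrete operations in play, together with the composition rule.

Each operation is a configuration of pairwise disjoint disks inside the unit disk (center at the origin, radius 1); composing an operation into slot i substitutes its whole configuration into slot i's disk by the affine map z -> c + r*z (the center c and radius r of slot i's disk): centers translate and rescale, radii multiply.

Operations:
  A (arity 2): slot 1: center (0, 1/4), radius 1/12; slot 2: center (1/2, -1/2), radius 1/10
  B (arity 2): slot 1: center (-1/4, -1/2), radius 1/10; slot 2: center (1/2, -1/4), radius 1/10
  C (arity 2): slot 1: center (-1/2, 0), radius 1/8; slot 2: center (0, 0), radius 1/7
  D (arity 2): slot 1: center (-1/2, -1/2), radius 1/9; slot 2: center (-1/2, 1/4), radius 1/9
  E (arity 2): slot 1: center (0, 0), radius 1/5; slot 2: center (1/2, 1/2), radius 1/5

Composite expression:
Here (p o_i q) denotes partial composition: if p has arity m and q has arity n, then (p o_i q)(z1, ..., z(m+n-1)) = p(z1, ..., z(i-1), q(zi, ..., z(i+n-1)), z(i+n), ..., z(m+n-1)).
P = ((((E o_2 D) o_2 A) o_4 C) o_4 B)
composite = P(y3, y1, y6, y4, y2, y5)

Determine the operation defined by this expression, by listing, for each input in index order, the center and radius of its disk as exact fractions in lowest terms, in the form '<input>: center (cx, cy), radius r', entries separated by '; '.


Follow each y-input down from E: c' goes to c + r*c', radius to r*r'.
for y3, the 1-step affine chain lands on center (0, 0), radius 1/5
for y1, the 3-step affine chain lands on center (2/5, 73/180), radius 1/540
for y6, the 3-step affine chain lands on center (37/90, 7/18), radius 1/450
for y4, the 4-step affine chain lands on center (559/1440, 79/144), radius 1/3600
for y2, the 4-step affine chain lands on center (281/720, 791/1440), radius 1/3600
for y5, the 3-step affine chain lands on center (2/5, 11/20), radius 1/315

y1: center (2/5, 73/180), radius 1/540; y2: center (281/720, 791/1440), radius 1/3600; y3: center (0, 0), radius 1/5; y4: center (559/1440, 79/144), radius 1/3600; y5: center (2/5, 11/20), radius 1/315; y6: center (37/90, 7/18), radius 1/450


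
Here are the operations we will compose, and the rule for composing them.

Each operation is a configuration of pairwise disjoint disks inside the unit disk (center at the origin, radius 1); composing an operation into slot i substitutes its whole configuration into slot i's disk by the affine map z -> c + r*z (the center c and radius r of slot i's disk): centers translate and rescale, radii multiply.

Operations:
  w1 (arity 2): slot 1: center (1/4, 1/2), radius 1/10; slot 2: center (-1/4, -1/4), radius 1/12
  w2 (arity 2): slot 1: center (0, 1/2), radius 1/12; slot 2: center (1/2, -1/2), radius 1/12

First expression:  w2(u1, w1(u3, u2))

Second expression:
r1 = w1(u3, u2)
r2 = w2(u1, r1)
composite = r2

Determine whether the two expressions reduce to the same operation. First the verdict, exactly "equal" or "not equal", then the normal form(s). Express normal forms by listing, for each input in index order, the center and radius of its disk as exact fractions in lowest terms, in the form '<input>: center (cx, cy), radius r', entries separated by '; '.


equal; the common form is u1: center (0, 1/2), radius 1/12; u2: center (23/48, -25/48), radius 1/144; u3: center (25/48, -11/24), radius 1/120

Reducing the first expression gives u1: center (0, 1/2), radius 1/12; u2: center (23/48, -25/48), radius 1/144; u3: center (25/48, -11/24), radius 1/120
Reducing the second expression gives u1: center (0, 1/2), radius 1/12; u2: center (23/48, -25/48), radius 1/144; u3: center (25/48, -11/24), radius 1/120
Same normal form: equal.


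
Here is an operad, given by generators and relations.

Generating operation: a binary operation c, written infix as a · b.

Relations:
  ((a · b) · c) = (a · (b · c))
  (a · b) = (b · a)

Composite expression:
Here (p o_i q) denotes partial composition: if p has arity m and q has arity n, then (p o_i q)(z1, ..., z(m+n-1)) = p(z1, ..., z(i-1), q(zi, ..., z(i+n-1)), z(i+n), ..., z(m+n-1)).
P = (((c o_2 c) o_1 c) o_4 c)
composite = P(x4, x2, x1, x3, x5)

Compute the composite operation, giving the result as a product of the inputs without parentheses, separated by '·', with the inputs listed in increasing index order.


With c associative and commutative, the x-input set is all that matters.
(x4 · x2) reduces to x4 · x2
(x3 · x5) reduces to x3 · x5
(x1 · (x3 · x5)) reduces to x1 · x3 · x5
((x4 · x2) · (x1 · (x3 · x5))) reduces to x4 · x2 · x1 · x3 · x5
putting the inputs in ascending order: x1 · x2 · x3 · x4 · x5

x1 · x2 · x3 · x4 · x5


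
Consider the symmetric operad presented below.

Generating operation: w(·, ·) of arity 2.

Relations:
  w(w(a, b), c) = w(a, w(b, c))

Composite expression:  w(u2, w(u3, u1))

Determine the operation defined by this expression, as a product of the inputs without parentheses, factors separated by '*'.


Associativity of w dissolves the nesting; only the u-input order survives.
w(u3, u1) collapses to u3 * u1
w(u2, w(u3, u1)) collapses to u2 * u3 * u1

u2 * u3 * u1


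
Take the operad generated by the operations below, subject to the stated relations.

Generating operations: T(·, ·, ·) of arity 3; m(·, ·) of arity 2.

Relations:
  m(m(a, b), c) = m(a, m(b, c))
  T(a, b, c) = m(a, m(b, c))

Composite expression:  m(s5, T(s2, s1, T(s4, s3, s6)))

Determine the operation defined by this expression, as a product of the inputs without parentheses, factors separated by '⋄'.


s5 ⋄ s2 ⋄ s1 ⋄ s4 ⋄ s3 ⋄ s6

All parenthesizations of m agree; list the s-inputs left to right.
T(s4, s3, s6) spells out as s4 ⋄ s3 ⋄ s6
T(s2, s1, T(s4, s3, s6)) spells out as s2 ⋄ s1 ⋄ s4 ⋄ s3 ⋄ s6
m(s5, T(s2, s1, T(s4, s3, s6))) spells out as s5 ⋄ s2 ⋄ s1 ⋄ s4 ⋄ s3 ⋄ s6


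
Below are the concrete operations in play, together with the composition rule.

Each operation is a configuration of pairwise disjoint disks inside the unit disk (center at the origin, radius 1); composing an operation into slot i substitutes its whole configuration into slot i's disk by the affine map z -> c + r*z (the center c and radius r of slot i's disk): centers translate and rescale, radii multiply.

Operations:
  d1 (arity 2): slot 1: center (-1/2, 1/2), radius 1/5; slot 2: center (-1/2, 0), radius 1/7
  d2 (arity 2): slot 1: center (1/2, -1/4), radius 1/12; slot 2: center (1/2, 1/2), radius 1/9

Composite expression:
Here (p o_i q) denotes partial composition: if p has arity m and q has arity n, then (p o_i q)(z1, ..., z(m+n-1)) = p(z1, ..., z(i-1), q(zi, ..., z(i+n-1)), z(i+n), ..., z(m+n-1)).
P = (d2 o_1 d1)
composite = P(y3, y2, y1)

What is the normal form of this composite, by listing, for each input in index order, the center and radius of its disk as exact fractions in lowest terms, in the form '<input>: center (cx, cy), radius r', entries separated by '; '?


y1: center (1/2, 1/2), radius 1/9; y2: center (11/24, -1/4), radius 1/84; y3: center (11/24, -5/24), radius 1/60


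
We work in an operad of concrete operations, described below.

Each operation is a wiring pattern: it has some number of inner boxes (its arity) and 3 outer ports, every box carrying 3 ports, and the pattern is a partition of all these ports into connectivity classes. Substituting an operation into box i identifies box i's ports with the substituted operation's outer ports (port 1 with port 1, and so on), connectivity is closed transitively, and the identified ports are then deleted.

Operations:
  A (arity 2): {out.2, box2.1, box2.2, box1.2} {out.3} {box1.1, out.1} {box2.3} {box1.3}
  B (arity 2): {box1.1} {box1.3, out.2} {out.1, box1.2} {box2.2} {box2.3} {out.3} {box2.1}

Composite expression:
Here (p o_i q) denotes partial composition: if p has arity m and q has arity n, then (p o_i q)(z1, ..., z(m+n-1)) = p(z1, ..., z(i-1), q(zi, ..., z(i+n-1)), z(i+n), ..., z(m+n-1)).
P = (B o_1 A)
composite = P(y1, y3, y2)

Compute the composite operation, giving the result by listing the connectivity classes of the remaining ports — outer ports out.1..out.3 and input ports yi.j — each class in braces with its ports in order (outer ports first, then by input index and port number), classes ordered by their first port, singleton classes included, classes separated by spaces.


{out.1, y1.2, y3.1, y3.2} {out.2} {out.3} {y1.1} {y1.3} {y2.1} {y2.2} {y2.3} {y3.3}

Treat the ports identified at B as solder joints: merge, then drop.
composing A on (y1, y3), with out.j its own outer ports: {out.1, y1.1} {out.2, y1.2, y3.1, y3.2} {out.3} {y1.3} {y3.3}
composing B on (y1, y3, y2), with out.j its own outer ports: {out.1, y1.2, y3.1, y3.2} {out.2} {out.3} {y1.1} {y1.3} {y2.1} {y2.2} {y2.3} {y3.3}


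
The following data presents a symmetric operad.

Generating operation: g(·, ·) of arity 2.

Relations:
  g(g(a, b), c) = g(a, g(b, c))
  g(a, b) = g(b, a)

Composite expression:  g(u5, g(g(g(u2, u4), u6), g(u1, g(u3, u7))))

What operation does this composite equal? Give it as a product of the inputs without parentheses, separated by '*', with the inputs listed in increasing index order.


u1 * u2 * u3 * u4 * u5 * u6 * u7


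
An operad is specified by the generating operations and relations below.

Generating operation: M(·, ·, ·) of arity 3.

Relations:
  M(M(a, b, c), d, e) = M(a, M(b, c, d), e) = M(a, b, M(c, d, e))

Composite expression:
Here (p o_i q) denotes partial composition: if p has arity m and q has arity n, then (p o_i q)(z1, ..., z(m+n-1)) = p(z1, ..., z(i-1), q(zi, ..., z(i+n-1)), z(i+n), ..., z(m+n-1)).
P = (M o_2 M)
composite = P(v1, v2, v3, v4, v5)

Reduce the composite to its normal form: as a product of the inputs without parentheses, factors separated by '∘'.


All parenthesizations of M agree; list the v-inputs left to right.
M(v2, v3, v4) collapses to v2 ∘ v3 ∘ v4
M(v1, M(v2, v3, v4), v5) collapses to v1 ∘ v2 ∘ v3 ∘ v4 ∘ v5

v1 ∘ v2 ∘ v3 ∘ v4 ∘ v5


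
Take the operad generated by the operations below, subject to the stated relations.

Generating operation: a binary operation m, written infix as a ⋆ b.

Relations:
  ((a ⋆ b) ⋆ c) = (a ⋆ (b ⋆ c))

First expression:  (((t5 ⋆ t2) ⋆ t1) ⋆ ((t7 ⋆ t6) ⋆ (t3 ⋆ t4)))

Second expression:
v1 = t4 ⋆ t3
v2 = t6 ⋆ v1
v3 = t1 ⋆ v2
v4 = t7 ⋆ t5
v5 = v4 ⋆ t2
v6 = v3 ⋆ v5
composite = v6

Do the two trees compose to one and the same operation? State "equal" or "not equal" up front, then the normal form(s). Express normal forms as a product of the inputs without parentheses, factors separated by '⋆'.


not equal — first t5 ⋆ t2 ⋆ t1 ⋆ t7 ⋆ t6 ⋆ t3 ⋆ t4, second t1 ⋆ t6 ⋆ t4 ⋆ t3 ⋆ t7 ⋆ t5 ⋆ t2

Reducing the first expression gives t5 ⋆ t2 ⋆ t1 ⋆ t7 ⋆ t6 ⋆ t3 ⋆ t4
Reducing the second expression gives t1 ⋆ t6 ⋆ t4 ⋆ t3 ⋆ t7 ⋆ t5 ⋆ t2
The normal forms differ: not equal.


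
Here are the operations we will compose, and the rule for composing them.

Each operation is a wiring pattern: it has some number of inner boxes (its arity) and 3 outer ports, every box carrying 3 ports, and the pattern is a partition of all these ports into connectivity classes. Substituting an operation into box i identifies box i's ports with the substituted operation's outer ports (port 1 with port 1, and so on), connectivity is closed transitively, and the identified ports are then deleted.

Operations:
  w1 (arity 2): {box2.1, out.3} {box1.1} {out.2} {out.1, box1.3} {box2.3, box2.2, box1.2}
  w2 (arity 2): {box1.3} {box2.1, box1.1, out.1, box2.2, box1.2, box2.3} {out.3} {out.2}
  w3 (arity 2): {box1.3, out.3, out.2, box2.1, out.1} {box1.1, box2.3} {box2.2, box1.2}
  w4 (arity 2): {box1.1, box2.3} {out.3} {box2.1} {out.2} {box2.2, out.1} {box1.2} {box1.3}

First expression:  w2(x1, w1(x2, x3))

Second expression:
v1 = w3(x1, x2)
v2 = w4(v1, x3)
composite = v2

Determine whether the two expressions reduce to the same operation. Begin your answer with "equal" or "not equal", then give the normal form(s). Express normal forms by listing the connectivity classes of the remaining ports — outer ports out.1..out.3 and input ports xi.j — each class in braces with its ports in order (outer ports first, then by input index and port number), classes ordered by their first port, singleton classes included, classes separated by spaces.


not equal; the first gives {out.1, x1.1, x1.2, x2.3, x3.1} {out.2} {out.3} {x1.3} {x2.1} {x2.2, x3.2, x3.3} and the second {out.1, x3.2} {out.2} {out.3} {x1.1, x2.3} {x1.2, x2.2} {x1.3, x2.1, x3.3} {x3.1}

The first expression reduces to {out.1, x1.1, x1.2, x2.3, x3.1} {out.2} {out.3} {x1.3} {x2.1} {x2.2, x3.2, x3.3}
The second expression reduces to {out.1, x3.2} {out.2} {out.3} {x1.1, x2.3} {x1.2, x2.2} {x1.3, x2.1, x3.3} {x3.1}
The normal forms differ: not equal.


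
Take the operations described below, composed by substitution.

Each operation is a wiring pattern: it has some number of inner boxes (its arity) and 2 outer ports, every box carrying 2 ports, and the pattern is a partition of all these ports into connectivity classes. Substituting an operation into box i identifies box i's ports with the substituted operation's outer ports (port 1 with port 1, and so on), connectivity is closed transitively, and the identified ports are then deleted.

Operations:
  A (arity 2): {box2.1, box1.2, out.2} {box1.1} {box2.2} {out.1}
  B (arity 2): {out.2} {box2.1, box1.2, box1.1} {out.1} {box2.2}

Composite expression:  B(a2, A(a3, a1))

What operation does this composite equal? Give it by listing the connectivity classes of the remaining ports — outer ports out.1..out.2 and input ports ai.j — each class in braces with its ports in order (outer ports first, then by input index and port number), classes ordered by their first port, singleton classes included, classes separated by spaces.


Two ports join when wires chain via B-identified ports.
after A, the pattern on (a3, a1) reads {out.1} {out.2, a1.1, a3.2} {a1.2} {a3.1} (out.j = its outer ports)
after B, the pattern on (a2, a3, a1) reads {out.1} {out.2} {a1.1, a3.2} {a1.2} {a2.1, a2.2} {a3.1} (out.j = its outer ports)

{out.1} {out.2} {a1.1, a3.2} {a1.2} {a2.1, a2.2} {a3.1}
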